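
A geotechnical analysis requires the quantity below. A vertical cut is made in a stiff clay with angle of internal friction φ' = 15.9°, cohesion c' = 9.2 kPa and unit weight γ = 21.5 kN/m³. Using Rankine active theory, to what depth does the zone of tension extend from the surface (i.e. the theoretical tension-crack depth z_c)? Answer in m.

K_a = tan²(45° − 15.9°/2) = 0.5699; √K_a = 0.7549.
The active pressure is zero where K_a γ z = 2c√K_a, so z_c = 2c/(γ√K_a) = 2×9.2/(21.5×0.7549) = 1.134 m.

1.13 m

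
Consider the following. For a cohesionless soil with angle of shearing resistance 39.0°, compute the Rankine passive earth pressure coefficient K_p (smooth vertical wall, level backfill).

4.40

K_p = (1 + sin φ)/(1 − sin φ) = tan²(45° + 39.0°/2) = 4.395.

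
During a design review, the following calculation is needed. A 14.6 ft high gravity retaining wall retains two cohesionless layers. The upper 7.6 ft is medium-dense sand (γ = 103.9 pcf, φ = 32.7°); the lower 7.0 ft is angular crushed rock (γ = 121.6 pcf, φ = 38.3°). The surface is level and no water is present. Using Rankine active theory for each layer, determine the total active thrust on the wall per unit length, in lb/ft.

2890 lb/ft

K_a1 = tan²(45°−32.7°/2) = 0.2985; K_a2 = tan²(45°−38.3°/2) = 0.2347.
Layer 1: σ at base = K_a1 γ₁ h₁ = 235.7 psf; P₁ = ½×235.7×7.6 = 895.7.
Layer 2: σ_v at top = γ₁h₁ = 789.6; σ_h top = K_a2×789.6 = 185.4; σ_h base = K_a2×(789.6+121.6×7.0) = 385.2.
P₂ = ½(185.4+385.2)×7.0 = 1997. Total P_a = 895.7+1997 = 2893 lb/ft.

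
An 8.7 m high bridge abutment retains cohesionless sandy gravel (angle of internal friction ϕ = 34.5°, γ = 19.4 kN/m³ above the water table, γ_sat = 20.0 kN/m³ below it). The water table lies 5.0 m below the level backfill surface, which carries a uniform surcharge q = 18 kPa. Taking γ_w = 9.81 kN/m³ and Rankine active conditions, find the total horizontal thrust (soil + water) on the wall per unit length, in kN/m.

296 kN/m

K_a = tan²(45° − φ/2) = 0.2768.
γ' = 20.0 − 9.81 = 10.19 kN/m³. h₂ = H − d_w = 3.7 m.
σ'_h: at surface K_a·q = 4.983; at WT K_a(q+γd_w) = 31.83; at base K_a(q+γd_w+γ'h₂) = 42.27 kPa.
P₁ = ½(4.983+31.83)×5.0 = 92.04; P₂ = ½(31.83+42.27)×3.7 = 137.1; P_w = ½γ_w h₂² = 67.15.
Total = 92.04+137.1+67.15 = 296.3 kN/m.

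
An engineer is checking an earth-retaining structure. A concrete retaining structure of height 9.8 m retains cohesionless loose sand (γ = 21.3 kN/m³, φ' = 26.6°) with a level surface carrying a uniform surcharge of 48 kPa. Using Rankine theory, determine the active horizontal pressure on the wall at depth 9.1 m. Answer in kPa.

K_a = (1 − sin φ)/(1 + sin φ) = 0.3814.
σ_v = γz + q = 21.3 × 9.1 + 48 = 241.8 kPa.
σ_h = K_a σ_v = 0.3814 × 241.8 = 92.24 kPa.

92.2 kPa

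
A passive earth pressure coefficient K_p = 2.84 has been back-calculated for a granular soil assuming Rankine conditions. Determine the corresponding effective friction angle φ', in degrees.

28.6°

K_p = (1+sin φ)/(1−sin φ) ⇒ sin φ = (K_p − 1)/(K_p + 1) = 0.4792.
φ = arcsin(0.4792) = 28.63°.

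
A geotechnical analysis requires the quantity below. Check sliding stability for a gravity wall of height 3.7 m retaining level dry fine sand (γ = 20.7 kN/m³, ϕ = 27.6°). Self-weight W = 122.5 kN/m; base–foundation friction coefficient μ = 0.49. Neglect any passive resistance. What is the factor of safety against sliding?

1.16

K_a = tan²(45° − 27.6°/2) = 0.3668.
P_a = ½K_aγH² = 0.5×0.3668×20.7×3.7² = 51.97 kN/m, acting at H/3 = 1.233 m above the base.
FS_sliding = μW / P_a = 0.49×122.5 / 51.97 = 1.155.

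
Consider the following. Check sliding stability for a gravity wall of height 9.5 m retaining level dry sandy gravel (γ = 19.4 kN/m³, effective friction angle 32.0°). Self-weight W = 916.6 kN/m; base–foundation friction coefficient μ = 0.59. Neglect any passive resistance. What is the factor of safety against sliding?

K_a = tan²(45° − 32.0°/2) = 0.3073.
P_a = ½K_aγH² = 0.5×0.3073×19.4×9.5² = 269.0 kN/m, acting at H/3 = 3.167 m above the base.
FS_sliding = μW / P_a = 0.59×916.6 / 269.0 = 2.011.

2.01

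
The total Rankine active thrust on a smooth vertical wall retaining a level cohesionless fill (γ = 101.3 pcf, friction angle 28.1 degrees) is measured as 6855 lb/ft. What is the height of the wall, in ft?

K_a = 0.3596. P_a = ½ K_a γ H² ⇒ H = √(2P_a/(K_a γ)).
H = √(2×6855/(0.3596×101.3)) = 19.40 ft.

19.4 ft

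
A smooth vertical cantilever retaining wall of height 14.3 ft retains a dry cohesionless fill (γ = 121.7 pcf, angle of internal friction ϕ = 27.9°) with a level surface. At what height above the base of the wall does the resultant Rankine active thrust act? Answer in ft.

4.77 ft

K_a = 0.3625.
The pressure distribution is triangular, so the resultant acts at H/3 above the base = 14.3/3 = 4.767 ft.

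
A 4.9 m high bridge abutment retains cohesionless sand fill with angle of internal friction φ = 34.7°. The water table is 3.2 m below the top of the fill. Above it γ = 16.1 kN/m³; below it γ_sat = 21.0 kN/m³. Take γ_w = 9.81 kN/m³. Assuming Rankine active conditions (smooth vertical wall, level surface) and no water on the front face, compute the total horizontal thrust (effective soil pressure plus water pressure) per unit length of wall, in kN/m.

K_a = tan²(45° − φ/2) = 0.2745.
γ' = 21.0 − 9.81 = 11.19 kN/m³. Depth below WT = 1.7 m.
σ'_h at WT = K_a γ d_w = 14.14 kPa; at base = 14.14 + K_a γ' × 1.7 = 19.36 kPa.
P₁ (0–3.2 m) = ½×14.14×3.2 = 22.63. P₂ (3.2–4.9 m) = ½(14.14+19.36)×1.7 = 28.48.
P_w = ½ γ_w h₂² = 0.5×9.81×1.7² = 14.18. Total = 22.63+28.48+14.18 = 65.28 kN/m.

65.3 kN/m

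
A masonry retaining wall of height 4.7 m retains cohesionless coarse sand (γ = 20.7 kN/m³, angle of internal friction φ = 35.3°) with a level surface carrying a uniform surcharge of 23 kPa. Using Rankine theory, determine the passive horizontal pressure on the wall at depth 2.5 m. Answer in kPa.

K_p = (1 + sin φ)/(1 − sin φ) = 3.738.
σ_v = γz + q = 20.7 × 2.5 + 23 = 74.75 kPa.
σ_h = K_p σ_v = 3.738 × 74.75 = 279.4 kPa.

279 kPa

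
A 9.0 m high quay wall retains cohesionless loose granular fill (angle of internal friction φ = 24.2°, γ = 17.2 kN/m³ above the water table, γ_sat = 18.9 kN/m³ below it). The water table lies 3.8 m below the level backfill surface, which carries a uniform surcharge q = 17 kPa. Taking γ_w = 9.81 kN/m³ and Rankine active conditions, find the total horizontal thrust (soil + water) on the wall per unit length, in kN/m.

K_a = tan²(45° − φ/2) = 0.4185.
γ' = 18.9 − 9.81 = 9.090 kN/m³. h₂ = H − d_w = 5.2 m.
σ'_h: at surface K_a·q = 7.115; at WT K_a(q+γd_w) = 34.47; at base K_a(q+γd_w+γ'h₂) = 54.25 kPa.
P₁ = ½(7.115+34.47)×3.8 = 79.01; P₂ = ½(34.47+54.25)×5.2 = 230.7; P_w = ½γ_w h₂² = 132.6.
Total = 79.01+230.7+132.6 = 442.3 kN/m.

442 kN/m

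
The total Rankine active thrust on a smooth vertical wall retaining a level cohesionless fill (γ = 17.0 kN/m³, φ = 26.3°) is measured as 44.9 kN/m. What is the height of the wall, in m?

K_a = 0.3859. P_a = ½ K_a γ H² ⇒ H = √(2P_a/(K_a γ)).
H = √(2×44.9/(0.3859×17.0)) = 3.700 m.

3.70 m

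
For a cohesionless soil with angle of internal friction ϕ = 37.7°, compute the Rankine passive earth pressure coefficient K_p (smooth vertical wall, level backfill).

K_p = (1 + sin φ)/(1 − sin φ) = tan²(45° + 37.7°/2) = 4.148.

4.15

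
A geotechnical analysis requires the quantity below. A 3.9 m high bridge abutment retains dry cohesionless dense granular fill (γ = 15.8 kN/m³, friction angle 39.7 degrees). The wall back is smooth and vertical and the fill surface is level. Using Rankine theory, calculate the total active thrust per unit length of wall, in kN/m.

26.5 kN/m

K_a = tan²(45° − φ/2) = 0.2204.
P_a = ½ K_a γ H² = 0.5 × 0.2204 × 15.8 × 3.9² = 26.49 kN/m.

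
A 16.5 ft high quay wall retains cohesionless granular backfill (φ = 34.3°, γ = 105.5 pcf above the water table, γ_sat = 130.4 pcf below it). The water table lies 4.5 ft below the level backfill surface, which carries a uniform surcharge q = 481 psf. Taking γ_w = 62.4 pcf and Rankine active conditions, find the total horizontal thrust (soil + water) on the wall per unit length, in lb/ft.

9960 lb/ft

K_a = tan²(45° − φ/2) = 0.2792.
γ' = 130.4 − 62.4 = 68.00 pcf. h₂ = H − d_w = 12.0 ft.
σ'_h: at surface K_a·q = 134.3; at WT K_a(q+γd_w) = 266.8; at base K_a(q+γd_w+γ'h₂) = 494.6 psf.
P₁ = ½(134.3+266.8)×4.5 = 902.4; P₂ = ½(266.8+494.6)×12.0 = 4568; P_w = ½γ_w h₂² = 4493.
Total = 902.4+4568+4493 = 9964 lb/ft.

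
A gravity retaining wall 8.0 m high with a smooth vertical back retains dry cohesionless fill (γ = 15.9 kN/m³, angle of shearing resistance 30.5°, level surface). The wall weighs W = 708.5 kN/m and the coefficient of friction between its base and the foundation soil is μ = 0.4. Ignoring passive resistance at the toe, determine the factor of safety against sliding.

K_a = tan²(45° − 30.5°/2) = 0.3267.
P_a = ½K_aγH² = 0.5×0.3267×15.9×8.0² = 166.2 kN/m, acting at H/3 = 2.667 m above the base.
FS_sliding = μW / P_a = 0.4×708.5 / 166.2 = 1.705.

1.71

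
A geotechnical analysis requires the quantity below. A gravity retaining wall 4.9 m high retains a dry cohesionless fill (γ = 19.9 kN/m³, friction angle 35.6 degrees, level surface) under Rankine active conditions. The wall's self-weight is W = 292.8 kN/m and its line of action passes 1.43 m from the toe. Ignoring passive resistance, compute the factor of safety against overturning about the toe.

K_a = tan²(45° − 35.6°/2) = 0.2641.
P_a = ½K_aγH² = 0.5×0.2641×19.9×4.9² = 63.10 kN/m, acting at H/3 = 1.633 m above the base.
Overturning moment M_o = P_a × H/3 = 63.10 × 1.633 = 103.1.
Resisting moment M_r = W × 1.43 = 292.8 × 1.43 = 418.7.
FS_overturning = M_r/M_o = 418.7/103.1 = 4.063.

4.06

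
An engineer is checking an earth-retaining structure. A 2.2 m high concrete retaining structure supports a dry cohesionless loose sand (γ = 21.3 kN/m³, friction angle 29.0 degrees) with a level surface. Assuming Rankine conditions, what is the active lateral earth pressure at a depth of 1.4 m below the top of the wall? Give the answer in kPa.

10.3 kPa

K_a = (1 − sin φ)/(1 + sin φ) = 0.3470.
σ_h = K_a γ z = 0.3470 × 21.3 × 1.4 = 10.35 kPa.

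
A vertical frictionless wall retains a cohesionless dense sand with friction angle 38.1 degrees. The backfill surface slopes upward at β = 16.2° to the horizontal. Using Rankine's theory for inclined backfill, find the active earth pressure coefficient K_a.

K_a = cos β · (cos β − √(cos²β − cos²φ)) / (cos β + √(cos²β − cos²φ)).
cos β = 0.9603, cos φ = 0.7869, √(cos²β − cos²φ) = 0.5504.
K_a = 0.9603 × (0.9603 − 0.5504)/(0.9603 + 0.5504) = 0.2606.

0.261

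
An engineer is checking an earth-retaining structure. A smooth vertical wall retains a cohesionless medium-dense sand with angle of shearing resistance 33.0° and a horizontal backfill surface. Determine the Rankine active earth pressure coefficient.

K_a = (1 − sin φ)/(1 + sin φ) = (1 − sin 33.0°)/(1 + sin 33.0°) = 0.2948.

0.295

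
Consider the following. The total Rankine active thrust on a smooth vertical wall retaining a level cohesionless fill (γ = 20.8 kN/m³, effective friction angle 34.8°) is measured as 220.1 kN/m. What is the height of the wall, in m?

K_a = 0.2733. P_a = ½ K_a γ H² ⇒ H = √(2P_a/(K_a γ)).
H = √(2×220.1/(0.2733×20.8)) = 8.800 m.

8.80 m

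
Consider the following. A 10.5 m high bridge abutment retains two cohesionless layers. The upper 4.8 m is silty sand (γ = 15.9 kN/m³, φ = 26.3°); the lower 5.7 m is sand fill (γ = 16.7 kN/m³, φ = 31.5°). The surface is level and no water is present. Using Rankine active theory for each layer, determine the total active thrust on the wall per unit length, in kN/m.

292 kN/m

K_a1 = tan²(45°−26.3°/2) = 0.3859; K_a2 = tan²(45°−31.5°/2) = 0.3136.
Layer 1: σ at base = K_a1 γ₁ h₁ = 29.45 kPa; P₁ = ½×29.45×4.8 = 70.69.
Layer 2: σ_v at top = γ₁h₁ = 76.32; σ_h top = K_a2×76.32 = 23.94; σ_h base = K_a2×(76.32+16.7×5.7) = 53.79.
P₂ = ½(23.94+53.79)×5.7 = 221.5. Total P_a = 70.69+221.5 = 292.2 kN/m.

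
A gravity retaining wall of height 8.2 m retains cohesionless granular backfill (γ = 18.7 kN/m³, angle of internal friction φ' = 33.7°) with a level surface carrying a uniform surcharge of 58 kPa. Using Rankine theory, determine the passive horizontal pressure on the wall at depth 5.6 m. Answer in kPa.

K_p = (1 + sin φ)/(1 − sin φ) = 3.493.
σ_v = γz + q = 18.7 × 5.6 + 58 = 162.7 kPa.
σ_h = K_p σ_v = 3.493 × 162.7 = 568.4 kPa.

568 kPa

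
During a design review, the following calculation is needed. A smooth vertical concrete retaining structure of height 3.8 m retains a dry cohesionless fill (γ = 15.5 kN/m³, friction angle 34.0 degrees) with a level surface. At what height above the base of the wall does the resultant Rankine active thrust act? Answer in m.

1.27 m

K_a = 0.2827.
The pressure distribution is triangular, so the resultant acts at H/3 above the base = 3.8/3 = 1.267 m.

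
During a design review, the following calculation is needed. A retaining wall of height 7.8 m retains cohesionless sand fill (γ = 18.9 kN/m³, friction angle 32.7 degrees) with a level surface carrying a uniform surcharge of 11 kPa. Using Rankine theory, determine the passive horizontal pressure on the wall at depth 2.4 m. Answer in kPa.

K_p = (1 + sin φ)/(1 − sin φ) = 3.350.
σ_v = γz + q = 18.9 × 2.4 + 11 = 56.36 kPa.
σ_h = K_p σ_v = 3.350 × 56.36 = 188.8 kPa.

189 kPa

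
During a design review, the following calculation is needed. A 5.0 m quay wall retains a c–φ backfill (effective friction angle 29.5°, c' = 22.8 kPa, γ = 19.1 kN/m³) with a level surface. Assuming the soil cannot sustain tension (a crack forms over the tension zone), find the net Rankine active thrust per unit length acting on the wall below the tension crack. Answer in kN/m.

K_a = 0.3401; √K_a = 0.5832.
Tension-crack depth z_c = 2c/(γ√K_a) = 2×22.8/(19.1×0.5832) = 4.094 m.
σ_a at base = K_a γ H − 2c√K_a = 0.3401×19.1×5.0 − 2×22.8×0.5832 = 5.887 kPa.
P_a = ½ × 5.887 × (H − z_c) = 0.5×5.887×0.9062 = 2.667 kN/m.

2.67 kN/m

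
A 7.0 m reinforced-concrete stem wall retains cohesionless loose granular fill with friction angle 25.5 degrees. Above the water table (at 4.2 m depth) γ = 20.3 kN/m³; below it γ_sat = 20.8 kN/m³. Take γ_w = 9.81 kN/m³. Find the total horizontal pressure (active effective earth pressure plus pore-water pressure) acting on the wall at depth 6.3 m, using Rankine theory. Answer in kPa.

K_a = (1 − sin φ)/(1 + sin φ) = 0.3981.
γ' = 20.8 − 9.81 = 10.99 kN/m³.
Effective vertical stress at 6.3 m: σ'_v = 20.3×4.2 + 10.99×2.10 = 108.3 kPa.
σ'_h = K_a σ'_v = 0.3981 × 108.3 = 43.13 kPa; u = γ_w × 2.10 = 20.60 kPa.
Total σ_h = 43.13 + 20.60 = 63.73 kPa.

63.7 kPa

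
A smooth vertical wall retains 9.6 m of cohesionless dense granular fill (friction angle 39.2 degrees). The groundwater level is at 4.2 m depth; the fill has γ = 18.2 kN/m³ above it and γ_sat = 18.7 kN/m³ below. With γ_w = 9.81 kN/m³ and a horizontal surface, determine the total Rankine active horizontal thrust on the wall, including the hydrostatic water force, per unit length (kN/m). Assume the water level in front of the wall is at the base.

302 kN/m

K_a = tan²(45° − φ/2) = 0.2255.
γ' = 18.7 − 9.81 = 8.890 kN/m³. Depth below WT = 5.4 m.
σ'_h at WT = K_a γ d_w = 17.23 kPa; at base = 17.23 + K_a γ' × 5.4 = 28.06 kPa.
P₁ (0–4.2 m) = ½×17.23×4.2 = 36.19. P₂ (4.2–9.6 m) = ½(17.23+28.06)×5.4 = 122.3.
P_w = ½ γ_w h₂² = 0.5×9.81×5.4² = 143.0. Total = 36.19+122.3+143.0 = 301.5 kN/m.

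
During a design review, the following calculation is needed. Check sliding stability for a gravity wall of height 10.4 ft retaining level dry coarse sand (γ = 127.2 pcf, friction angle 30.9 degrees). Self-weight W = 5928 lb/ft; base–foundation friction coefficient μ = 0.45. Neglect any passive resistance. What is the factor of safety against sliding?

K_a = tan²(45° − 30.9°/2) = 0.3214.
P_a = ½K_aγH² = 0.5×0.3214×127.2×10.4² = 2211 lb/ft, acting at H/3 = 3.467 ft above the base.
FS_sliding = μW / P_a = 0.45×5928 / 2211 = 1.207.

1.21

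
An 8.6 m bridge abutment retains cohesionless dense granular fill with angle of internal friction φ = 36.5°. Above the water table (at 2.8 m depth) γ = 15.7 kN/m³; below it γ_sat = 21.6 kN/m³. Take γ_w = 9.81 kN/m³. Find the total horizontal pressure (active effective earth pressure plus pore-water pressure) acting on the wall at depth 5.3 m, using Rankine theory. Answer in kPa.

K_a = (1 − sin φ)/(1 + sin φ) = 0.2541.
γ' = 21.6 − 9.81 = 11.79 kN/m³.
Effective vertical stress at 5.3 m: σ'_v = 15.7×2.8 + 11.79×2.50 = 73.44 kPa.
σ'_h = K_a σ'_v = 0.2541 × 73.44 = 18.66 kPa; u = γ_w × 2.50 = 24.53 kPa.
Total σ_h = 18.66 + 24.53 = 43.18 kPa.

43.2 kPa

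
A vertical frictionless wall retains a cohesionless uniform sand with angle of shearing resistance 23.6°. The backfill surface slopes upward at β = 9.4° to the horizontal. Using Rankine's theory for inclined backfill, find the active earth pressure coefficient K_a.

K_a = cos β · (cos β − √(cos²β − cos²φ)) / (cos β + √(cos²β − cos²φ)).
cos β = 0.9866, cos φ = 0.9164, √(cos²β − cos²φ) = 0.3655.
K_a = 0.9866 × (0.9866 − 0.3655)/(0.9866 + 0.3655) = 0.4532.

0.453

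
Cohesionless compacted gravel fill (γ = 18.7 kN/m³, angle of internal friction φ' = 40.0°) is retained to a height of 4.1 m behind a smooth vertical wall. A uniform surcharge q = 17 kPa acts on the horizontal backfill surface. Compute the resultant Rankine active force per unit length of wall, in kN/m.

K_a = tan²(45° − φ/2) = 0.2174.
Soil triangle: ½ K_a γ H² = 0.5×0.2174×18.7×4.1² = 34.18 kN/m.
Surcharge rectangle: K_a q H = 0.2174×17×4.1 = 15.16 kN/m.
Total = 34.18 + 15.16 = 49.33 kN/m.

49.3 kN/m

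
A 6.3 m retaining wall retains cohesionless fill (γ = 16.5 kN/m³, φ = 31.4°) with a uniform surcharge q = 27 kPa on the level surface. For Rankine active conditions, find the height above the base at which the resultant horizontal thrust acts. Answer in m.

K_a = 0.3149.
Triangular part P₁ = ½K_aγH² = 103.1 at H/3 = 2.100 m; rectangular part P₂ = K_a q H = 53.57 at H/2 = 3.150 m.
ȳ = (P₁·2.100 + P₂·3.150)/(P₁+P₂) = 2.459 m.

2.46 m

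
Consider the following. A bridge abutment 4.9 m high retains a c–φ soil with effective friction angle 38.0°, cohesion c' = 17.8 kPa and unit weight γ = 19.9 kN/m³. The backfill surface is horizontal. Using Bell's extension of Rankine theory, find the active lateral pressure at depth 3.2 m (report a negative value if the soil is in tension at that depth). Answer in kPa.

-2.21 kPa

K_a = (1 − sin φ)/(1 + sin φ) = 0.2379.
σ_a = K_a γ z − 2c√K_a = 0.2379×19.9×3.2 − 2×17.8×0.4877 = -2.215 kPa.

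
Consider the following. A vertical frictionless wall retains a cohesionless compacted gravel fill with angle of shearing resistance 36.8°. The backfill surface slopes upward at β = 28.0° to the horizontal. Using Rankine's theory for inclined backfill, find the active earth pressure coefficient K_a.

K_a = cos β · (cos β − √(cos²β − cos²φ)) / (cos β + √(cos²β − cos²φ)).
cos β = 0.8829, cos φ = 0.8007, √(cos²β − cos²φ) = 0.3721.
K_a = 0.8829 × (0.8829 − 0.3721)/(0.8829 + 0.3721) = 0.3594.

0.359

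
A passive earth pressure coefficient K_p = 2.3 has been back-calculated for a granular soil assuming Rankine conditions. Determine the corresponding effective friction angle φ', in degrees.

K_p = (1+sin φ)/(1−sin φ) ⇒ sin φ = (K_p − 1)/(K_p + 1) = 0.3939.
φ = arcsin(0.3939) = 23.20°.

23.2°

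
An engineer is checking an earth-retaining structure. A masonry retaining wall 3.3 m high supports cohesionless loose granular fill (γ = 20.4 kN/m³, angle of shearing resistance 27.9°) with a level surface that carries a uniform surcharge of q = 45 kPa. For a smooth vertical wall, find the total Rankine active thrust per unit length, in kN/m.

K_a = tan²(45° − φ/2) = 0.3625.
Soil triangle: ½ K_a γ H² = 0.5×0.3625×20.4×3.3² = 40.26 kN/m.
Surcharge rectangle: K_a q H = 0.3625×45×3.3 = 53.83 kN/m.
Total = 40.26 + 53.83 = 94.09 kN/m.

94.1 kN/m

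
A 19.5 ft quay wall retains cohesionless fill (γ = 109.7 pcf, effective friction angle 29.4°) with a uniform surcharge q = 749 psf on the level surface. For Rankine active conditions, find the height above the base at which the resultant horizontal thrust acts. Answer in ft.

7.84 ft

K_a = 0.3415.
Triangular part P₁ = ½K_aγH² = 7122 at H/3 = 6.500 ft; rectangular part P₂ = K_a q H = 4987 at H/2 = 9.750 ft.
ȳ = (P₁·6.500 + P₂·9.750)/(P₁+P₂) = 7.839 ft.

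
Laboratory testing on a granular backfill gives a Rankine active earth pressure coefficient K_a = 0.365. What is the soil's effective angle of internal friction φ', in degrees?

K_a = tan²(45° − φ/2) ⇒ 45° − φ/2 = arctan(√0.365) = 31.14°.
φ = 2(45° − 31.14°) = 27.72°.

27.7°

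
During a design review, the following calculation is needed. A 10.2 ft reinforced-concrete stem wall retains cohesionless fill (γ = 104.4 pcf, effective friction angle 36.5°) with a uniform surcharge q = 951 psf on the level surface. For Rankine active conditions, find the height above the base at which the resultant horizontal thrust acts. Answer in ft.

K_a = 0.2541.
Triangular part P₁ = ½K_aγH² = 1380 at H/3 = 3.400 ft; rectangular part P₂ = K_a q H = 2464 at H/2 = 5.100 ft.
ȳ = (P₁·3.400 + P₂·5.100)/(P₁+P₂) = 4.490 ft.

4.49 ft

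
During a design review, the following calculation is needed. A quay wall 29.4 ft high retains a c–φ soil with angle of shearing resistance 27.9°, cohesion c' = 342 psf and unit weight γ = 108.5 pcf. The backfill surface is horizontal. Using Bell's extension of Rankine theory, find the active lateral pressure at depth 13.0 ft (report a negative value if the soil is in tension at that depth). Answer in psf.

K_a = (1 − sin φ)/(1 + sin φ) = 0.3625.
σ_a = K_a γ z − 2c√K_a = 0.3625×108.5×13.0 − 2×342×0.6020 = 99.45 psf.

99.5 psf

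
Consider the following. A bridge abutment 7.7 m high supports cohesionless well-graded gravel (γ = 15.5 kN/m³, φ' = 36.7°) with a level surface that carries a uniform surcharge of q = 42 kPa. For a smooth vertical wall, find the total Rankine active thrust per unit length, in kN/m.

197 kN/m

K_a = tan²(45° − φ/2) = 0.2519.
Soil triangle: ½ K_a γ H² = 0.5×0.2519×15.5×7.7² = 115.7 kN/m.
Surcharge rectangle: K_a q H = 0.2519×42×7.7 = 81.45 kN/m.
Total = 115.7 + 81.45 = 197.2 kN/m.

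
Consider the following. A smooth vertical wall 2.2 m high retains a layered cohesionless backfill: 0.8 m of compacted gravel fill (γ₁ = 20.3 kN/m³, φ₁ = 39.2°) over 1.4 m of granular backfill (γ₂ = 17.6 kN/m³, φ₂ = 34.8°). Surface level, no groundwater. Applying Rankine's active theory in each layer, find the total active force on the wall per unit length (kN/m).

K_a1 = tan²(45°−39.2°/2) = 0.2255; K_a2 = tan²(45°−34.8°/2) = 0.2733.
Layer 1: σ at base = K_a1 γ₁ h₁ = 3.662 kPa; P₁ = ½×3.662×0.8 = 1.465.
Layer 2: σ_v at top = γ₁h₁ = 16.24; σ_h top = K_a2×16.24 = 4.438; σ_h base = K_a2×(16.24+17.6×1.4) = 11.17.
P₂ = ½(4.438+11.17)×1.4 = 10.93. Total P_a = 1.465+10.93 = 12.39 kN/m.

12.4 kN/m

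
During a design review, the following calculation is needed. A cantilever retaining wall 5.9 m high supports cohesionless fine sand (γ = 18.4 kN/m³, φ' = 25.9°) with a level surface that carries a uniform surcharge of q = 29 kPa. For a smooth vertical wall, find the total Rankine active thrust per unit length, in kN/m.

K_a = tan²(45° − φ/2) = 0.3920.
Soil triangle: ½ K_a γ H² = 0.5×0.3920×18.4×5.9² = 125.5 kN/m.
Surcharge rectangle: K_a q H = 0.3920×29×5.9 = 67.07 kN/m.
Total = 125.5 + 67.07 = 192.6 kN/m.

193 kN/m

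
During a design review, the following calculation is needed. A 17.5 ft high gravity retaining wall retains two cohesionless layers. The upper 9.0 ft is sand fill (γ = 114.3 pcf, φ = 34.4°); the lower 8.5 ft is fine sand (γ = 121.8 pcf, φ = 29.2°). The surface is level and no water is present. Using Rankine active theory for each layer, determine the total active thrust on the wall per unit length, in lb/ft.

5810 lb/ft

K_a1 = tan²(45°−34.4°/2) = 0.2780; K_a2 = tan²(45°−29.2°/2) = 0.3442.
Layer 1: σ at base = K_a1 γ₁ h₁ = 286.0 psf; P₁ = ½×286.0×9.0 = 1287.
Layer 2: σ_v at top = γ₁h₁ = 1029; σ_h top = K_a2×1029 = 354.1; σ_h base = K_a2×(1029+121.8×8.5) = 710.5.
P₂ = ½(354.1+710.5)×8.5 = 4524. Total P_a = 1287+4524 = 5811 lb/ft.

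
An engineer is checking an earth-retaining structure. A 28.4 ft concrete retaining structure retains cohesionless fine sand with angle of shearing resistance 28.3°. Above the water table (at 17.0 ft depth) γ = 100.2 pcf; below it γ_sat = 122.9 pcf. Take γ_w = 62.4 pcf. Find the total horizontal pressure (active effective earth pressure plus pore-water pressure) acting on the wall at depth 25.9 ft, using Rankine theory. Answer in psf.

1360 psf

K_a = (1 − sin φ)/(1 + sin φ) = 0.3568.
γ' = 122.9 − 62.4 = 60.50 pcf.
Effective vertical stress at 25.9 ft: σ'_v = 100.2×17.0 + 60.50×8.90 = 2242 psf.
σ'_h = K_a σ'_v = 0.3568 × 2242 = 799.8 psf; u = γ_w × 8.90 = 555.4 psf.
Total σ_h = 799.8 + 555.4 = 1355 psf.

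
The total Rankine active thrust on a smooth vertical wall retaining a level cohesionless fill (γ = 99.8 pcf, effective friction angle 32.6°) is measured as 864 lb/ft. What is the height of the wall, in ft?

K_a = 0.2997. P_a = ½ K_a γ H² ⇒ H = √(2P_a/(K_a γ)).
H = √(2×864/(0.2997×99.8)) = 7.600 ft.

7.60 ft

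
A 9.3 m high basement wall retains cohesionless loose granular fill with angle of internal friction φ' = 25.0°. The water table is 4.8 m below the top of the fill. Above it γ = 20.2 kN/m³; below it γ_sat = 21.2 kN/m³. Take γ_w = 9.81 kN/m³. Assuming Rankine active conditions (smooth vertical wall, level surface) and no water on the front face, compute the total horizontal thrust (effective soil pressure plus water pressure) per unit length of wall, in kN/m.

K_a = tan²(45° − φ/2) = 0.4059.
γ' = 21.2 − 9.81 = 11.39 kN/m³. Depth below WT = 4.5 m.
σ'_h at WT = K_a γ d_w = 39.35 kPa; at base = 39.35 + K_a γ' × 4.5 = 60.15 kPa.
P₁ (0–4.8 m) = ½×39.35×4.8 = 94.44. P₂ (4.8–9.3 m) = ½(39.35+60.15)×4.5 = 223.9.
P_w = ½ γ_w h₂² = 0.5×9.81×4.5² = 99.33. Total = 94.44+223.9+99.33 = 417.7 kN/m.

418 kN/m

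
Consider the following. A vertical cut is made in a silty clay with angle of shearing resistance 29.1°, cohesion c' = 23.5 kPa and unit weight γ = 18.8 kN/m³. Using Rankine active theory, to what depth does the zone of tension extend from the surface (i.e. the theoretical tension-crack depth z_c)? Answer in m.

K_a = tan²(45° − 29.1°/2) = 0.3456; √K_a = 0.5879.
The active pressure is zero where K_a γ z = 2c√K_a, so z_c = 2c/(γ√K_a) = 2×23.5/(18.8×0.5879) = 4.253 m.

4.25 m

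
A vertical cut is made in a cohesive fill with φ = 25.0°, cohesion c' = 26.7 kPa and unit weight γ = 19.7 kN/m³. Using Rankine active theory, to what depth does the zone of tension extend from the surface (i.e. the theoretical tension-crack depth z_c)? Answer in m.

K_a = tan²(45° − 25.0°/2) = 0.4059; √K_a = 0.6371.
The active pressure is zero where K_a γ z = 2c√K_a, so z_c = 2c/(γ√K_a) = 2×26.7/(19.7×0.6371) = 4.255 m.

4.25 m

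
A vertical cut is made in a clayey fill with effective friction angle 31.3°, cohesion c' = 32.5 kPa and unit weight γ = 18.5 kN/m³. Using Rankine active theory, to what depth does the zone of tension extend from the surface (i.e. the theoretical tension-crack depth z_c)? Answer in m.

6.25 m

K_a = tan²(45° − 31.3°/2) = 0.3162; √K_a = 0.5623.
The active pressure is zero where K_a γ z = 2c√K_a, so z_c = 2c/(γ√K_a) = 2×32.5/(18.5×0.5623) = 6.248 m.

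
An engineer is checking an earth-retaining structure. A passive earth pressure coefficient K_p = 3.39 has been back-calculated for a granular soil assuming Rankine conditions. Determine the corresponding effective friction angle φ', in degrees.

33.0°

K_p = (1+sin φ)/(1−sin φ) ⇒ sin φ = (K_p − 1)/(K_p + 1) = 0.5444.
φ = arcsin(0.5444) = 32.98°.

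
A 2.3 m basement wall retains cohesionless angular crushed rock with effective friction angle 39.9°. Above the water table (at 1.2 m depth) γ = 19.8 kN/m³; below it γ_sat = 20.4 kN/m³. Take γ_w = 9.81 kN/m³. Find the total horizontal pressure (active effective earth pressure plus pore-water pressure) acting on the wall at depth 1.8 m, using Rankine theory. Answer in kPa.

12.5 kPa

K_a = (1 − sin φ)/(1 + sin φ) = 0.2184.
γ' = 20.4 − 9.81 = 10.59 kN/m³.
Effective vertical stress at 1.8 m: σ'_v = 19.8×1.2 + 10.59×0.600 = 30.11 kPa.
σ'_h = K_a σ'_v = 0.2184 × 30.11 = 6.578 kPa; u = γ_w × 0.600 = 5.886 kPa.
Total σ_h = 6.578 + 5.886 = 12.46 kPa.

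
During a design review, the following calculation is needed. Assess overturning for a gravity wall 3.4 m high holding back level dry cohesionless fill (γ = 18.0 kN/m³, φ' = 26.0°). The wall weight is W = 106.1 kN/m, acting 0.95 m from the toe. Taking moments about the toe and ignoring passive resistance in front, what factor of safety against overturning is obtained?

K_a = tan²(45° − 26.0°/2) = 0.3905.
P_a = ½K_aγH² = 0.5×0.3905×18.0×3.4² = 40.62 kN/m, acting at H/3 = 1.133 m above the base.
Overturning moment M_o = P_a × H/3 = 40.62 × 1.133 = 46.04.
Resisting moment M_r = W × 0.95 = 106.1 × 0.95 = 100.8.
FS_overturning = M_r/M_o = 100.8/46.04 = 2.189.

2.19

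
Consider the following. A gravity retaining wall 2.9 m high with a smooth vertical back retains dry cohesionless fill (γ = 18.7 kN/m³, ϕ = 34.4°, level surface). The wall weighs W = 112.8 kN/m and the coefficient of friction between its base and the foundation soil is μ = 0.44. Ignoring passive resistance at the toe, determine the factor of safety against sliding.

2.27

K_a = tan²(45° − 34.4°/2) = 0.2780.
P_a = ½K_aγH² = 0.5×0.2780×18.7×2.9² = 21.86 kN/m, acting at H/3 = 0.9667 m above the base.
FS_sliding = μW / P_a = 0.44×112.8 / 21.86 = 2.271.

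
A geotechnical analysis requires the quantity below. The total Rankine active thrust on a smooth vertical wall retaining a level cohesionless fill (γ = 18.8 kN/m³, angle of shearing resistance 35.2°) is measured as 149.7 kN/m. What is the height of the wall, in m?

7.70 m

K_a = 0.2687. P_a = ½ K_a γ H² ⇒ H = √(2P_a/(K_a γ)).
H = √(2×149.7/(0.2687×18.8)) = 7.699 m.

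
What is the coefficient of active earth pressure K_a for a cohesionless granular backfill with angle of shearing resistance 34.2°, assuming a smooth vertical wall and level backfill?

K_a = (1 − sin φ)/(1 + sin φ) = (1 − sin 34.2°)/(1 + sin 34.2°) = 0.2803.

0.280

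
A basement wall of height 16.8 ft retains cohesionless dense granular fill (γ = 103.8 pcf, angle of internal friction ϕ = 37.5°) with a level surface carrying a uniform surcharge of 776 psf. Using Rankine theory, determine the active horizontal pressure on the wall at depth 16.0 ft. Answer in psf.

593 psf

K_a = (1 − sin φ)/(1 + sin φ) = 0.2432.
σ_v = γz + q = 103.8 × 16.0 + 776 = 2437 psf.
σ_h = K_a σ_v = 0.2432 × 2437 = 592.6 psf.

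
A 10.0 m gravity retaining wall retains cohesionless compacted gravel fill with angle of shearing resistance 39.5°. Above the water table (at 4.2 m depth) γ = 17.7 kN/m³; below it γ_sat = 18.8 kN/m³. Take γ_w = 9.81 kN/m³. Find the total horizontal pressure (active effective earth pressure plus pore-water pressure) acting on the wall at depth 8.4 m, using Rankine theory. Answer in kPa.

66.1 kPa

K_a = (1 − sin φ)/(1 + sin φ) = 0.2224.
γ' = 18.8 − 9.81 = 8.990 kN/m³.
Effective vertical stress at 8.4 m: σ'_v = 17.7×4.2 + 8.990×4.20 = 112.1 kPa.
σ'_h = K_a σ'_v = 0.2224 × 112.1 = 24.93 kPa; u = γ_w × 4.20 = 41.20 kPa.
Total σ_h = 24.93 + 41.20 = 66.14 kPa.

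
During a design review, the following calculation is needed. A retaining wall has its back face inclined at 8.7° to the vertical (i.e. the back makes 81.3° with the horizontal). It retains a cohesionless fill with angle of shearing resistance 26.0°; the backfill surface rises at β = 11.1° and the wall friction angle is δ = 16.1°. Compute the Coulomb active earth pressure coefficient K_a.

K_a = sin²(α+φ) / [sin²α · sin(α−δ) · (1 + √{sin(φ+δ)sin(φ−β) / (sin(α−δ)sin(α+β))})²].
With α = 81.3°, φ = 26.0°, δ = 16.1°, β = 11.1°: K_a = 0.4984.

0.498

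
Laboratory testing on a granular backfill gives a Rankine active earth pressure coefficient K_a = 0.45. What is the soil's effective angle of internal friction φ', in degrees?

K_a = tan²(45° − φ/2) ⇒ 45° − φ/2 = arctan(√0.45) = 33.85°.
φ = 2(45° − 33.85°) = 22.29°.

22.3°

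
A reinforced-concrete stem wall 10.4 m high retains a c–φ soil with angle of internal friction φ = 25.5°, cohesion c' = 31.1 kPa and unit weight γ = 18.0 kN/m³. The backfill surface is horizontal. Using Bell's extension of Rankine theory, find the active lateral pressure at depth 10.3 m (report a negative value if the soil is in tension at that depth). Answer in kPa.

34.6 kPa

K_a = (1 − sin φ)/(1 + sin φ) = 0.3981.
σ_a = K_a γ z − 2c√K_a = 0.3981×18.0×10.3 − 2×31.1×0.6310 = 34.56 kPa.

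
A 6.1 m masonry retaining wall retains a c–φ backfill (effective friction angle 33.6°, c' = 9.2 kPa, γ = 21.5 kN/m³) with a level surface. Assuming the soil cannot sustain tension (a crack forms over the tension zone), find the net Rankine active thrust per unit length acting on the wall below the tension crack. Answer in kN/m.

K_a = 0.2875; √K_a = 0.5362.
Tension-crack depth z_c = 2c/(γ√K_a) = 2×9.2/(21.5×0.5362) = 1.596 m.
σ_a at base = K_a γ H − 2c√K_a = 0.2875×21.5×6.1 − 2×9.2×0.5362 = 27.84 kPa.
P_a = ½ × 27.84 × (H − z_c) = 0.5×27.84×4.504 = 62.70 kN/m.

62.7 kN/m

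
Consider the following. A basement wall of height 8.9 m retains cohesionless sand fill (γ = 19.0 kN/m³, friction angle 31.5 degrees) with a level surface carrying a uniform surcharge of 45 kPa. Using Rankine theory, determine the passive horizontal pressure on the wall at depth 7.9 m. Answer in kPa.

K_p = (1 + sin φ)/(1 − sin φ) = 3.188.
σ_v = γz + q = 19.0 × 7.9 + 45 = 195.1 kPa.
σ_h = K_p σ_v = 3.188 × 195.1 = 622.1 kPa.

622 kPa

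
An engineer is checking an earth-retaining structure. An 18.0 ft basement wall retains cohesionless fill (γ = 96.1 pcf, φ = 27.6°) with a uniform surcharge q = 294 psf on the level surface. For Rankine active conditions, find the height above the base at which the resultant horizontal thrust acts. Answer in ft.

6.76 ft

K_a = 0.3668.
Triangular part P₁ = ½K_aγH² = 5710 at H/3 = 6.000 ft; rectangular part P₂ = K_a q H = 1941 at H/2 = 9.000 ft.
ȳ = (P₁·6.000 + P₂·9.000)/(P₁+P₂) = 6.761 ft.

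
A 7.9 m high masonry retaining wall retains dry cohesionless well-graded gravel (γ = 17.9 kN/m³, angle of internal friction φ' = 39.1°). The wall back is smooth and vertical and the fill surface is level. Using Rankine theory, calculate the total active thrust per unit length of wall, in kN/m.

K_a = tan²(45° − φ/2) = 0.2265.
P_a = ½ K_a γ H² = 0.5 × 0.2265 × 17.9 × 7.9² = 126.5 kN/m.

127 kN/m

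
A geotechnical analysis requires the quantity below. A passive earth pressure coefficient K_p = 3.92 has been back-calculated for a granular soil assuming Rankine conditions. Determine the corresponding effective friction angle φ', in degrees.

36.4°

K_p = (1+sin φ)/(1−sin φ) ⇒ sin φ = (K_p − 1)/(K_p + 1) = 0.5935.
φ = arcsin(0.5935) = 36.41°.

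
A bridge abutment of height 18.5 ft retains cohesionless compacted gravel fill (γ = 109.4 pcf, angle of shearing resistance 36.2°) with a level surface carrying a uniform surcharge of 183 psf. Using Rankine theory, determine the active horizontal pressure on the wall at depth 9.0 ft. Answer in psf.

301 psf

K_a = (1 − sin φ)/(1 + sin φ) = 0.2574.
σ_v = γz + q = 109.4 × 9.0 + 183 = 1168 psf.
σ_h = K_a σ_v = 0.2574 × 1168 = 300.5 psf.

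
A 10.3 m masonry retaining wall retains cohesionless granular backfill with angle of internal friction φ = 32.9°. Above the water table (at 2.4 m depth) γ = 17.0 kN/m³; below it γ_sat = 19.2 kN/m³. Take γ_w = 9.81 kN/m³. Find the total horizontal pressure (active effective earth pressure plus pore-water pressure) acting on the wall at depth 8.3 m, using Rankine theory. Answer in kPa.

K_a = (1 − sin φ)/(1 + sin φ) = 0.2960.
γ' = 19.2 − 9.81 = 9.390 kN/m³.
Effective vertical stress at 8.3 m: σ'_v = 17.0×2.4 + 9.390×5.90 = 96.20 kPa.
σ'_h = K_a σ'_v = 0.2960 × 96.20 = 28.48 kPa; u = γ_w × 5.90 = 57.88 kPa.
Total σ_h = 28.48 + 57.88 = 86.36 kPa.

86.4 kPa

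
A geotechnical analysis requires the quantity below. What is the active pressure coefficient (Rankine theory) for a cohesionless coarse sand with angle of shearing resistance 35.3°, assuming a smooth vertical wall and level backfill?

0.268

K_a = tan²(45° − φ/2) = tan²(27.35°) = 0.2675.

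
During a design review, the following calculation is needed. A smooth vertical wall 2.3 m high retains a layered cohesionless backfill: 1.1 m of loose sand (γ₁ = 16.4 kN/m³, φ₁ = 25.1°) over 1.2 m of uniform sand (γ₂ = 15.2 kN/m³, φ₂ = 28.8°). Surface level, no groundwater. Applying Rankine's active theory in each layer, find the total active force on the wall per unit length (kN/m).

K_a1 = tan²(45°−25.1°/2) = 0.4043; K_a2 = tan²(45°−28.8°/2) = 0.3498.
Layer 1: σ at base = K_a1 γ₁ h₁ = 7.294 kPa; P₁ = ½×7.294×1.1 = 4.011.
Layer 2: σ_v at top = γ₁h₁ = 18.04; σ_h top = K_a2×18.04 = 6.310; σ_h base = K_a2×(18.04+15.2×1.2) = 12.69.
P₂ = ½(6.310+12.69)×1.2 = 11.40. Total P_a = 4.011+11.40 = 15.41 kN/m.

15.4 kN/m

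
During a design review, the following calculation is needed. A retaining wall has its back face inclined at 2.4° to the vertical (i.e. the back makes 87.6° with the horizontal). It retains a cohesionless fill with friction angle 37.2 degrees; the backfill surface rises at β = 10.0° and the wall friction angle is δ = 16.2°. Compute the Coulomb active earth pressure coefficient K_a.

0.270

K_a = sin²(α+φ) / [sin²α · sin(α−δ) · (1 + √{sin(φ+δ)sin(φ−β) / (sin(α−δ)sin(α+β))})²].
With α = 87.6°, φ = 37.2°, δ = 16.2°, β = 10.0°: K_a = 0.2699.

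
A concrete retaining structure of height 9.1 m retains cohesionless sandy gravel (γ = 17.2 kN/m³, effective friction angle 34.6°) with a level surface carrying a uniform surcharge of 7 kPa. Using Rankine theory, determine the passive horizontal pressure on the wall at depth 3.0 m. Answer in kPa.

K_p = (1 + sin φ)/(1 − sin φ) = 3.628.
σ_v = γz + q = 17.2 × 3.0 + 7 = 58.60 kPa.
σ_h = K_p σ_v = 3.628 × 58.60 = 212.6 kPa.

213 kPa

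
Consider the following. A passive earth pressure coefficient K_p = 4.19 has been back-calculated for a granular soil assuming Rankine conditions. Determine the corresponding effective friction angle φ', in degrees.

37.9°

K_p = (1+sin φ)/(1−sin φ) ⇒ sin φ = (K_p − 1)/(K_p + 1) = 0.6146.
φ = arcsin(0.6146) = 37.93°.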